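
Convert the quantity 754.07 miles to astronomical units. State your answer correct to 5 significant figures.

1 mi = 1.07578e-8 astronomical units.
Then 754.07 × 1.07578e-8 ≈ 8.1121e-6 au.

8.1121e-6 astronomical units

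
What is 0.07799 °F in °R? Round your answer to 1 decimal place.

459.7 degrees Rankine

°R = °F + 459.67.
Applying the formula gives 459.7 °R.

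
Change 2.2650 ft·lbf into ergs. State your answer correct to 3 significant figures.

3.07e+7 ergs

1 ft·lbf = 1.35582e+7 ergs.
Then 2.2650 × 1.35582e+7 ≈ 3.07e+7 erg.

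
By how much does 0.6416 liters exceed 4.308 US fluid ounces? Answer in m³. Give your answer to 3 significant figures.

0.000514 m³

0.6416 L = 0.000641600 m³ and 4.308 US fl oz = 0.000127403 m³.
0.000641600 − 0.000127403 ≈ 0.000514 m³.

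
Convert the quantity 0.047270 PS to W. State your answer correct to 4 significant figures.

1 metric horsepower = 735.499 watts.
Then 0.047270 × 735.499 ≈ 34.77 W.

34.77 watts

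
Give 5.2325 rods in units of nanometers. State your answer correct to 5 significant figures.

1 rod = 5.02920e+9 nanometers.
5.2325 × 5.02920e+9 ≈ 2.6315e+10 nm.

2.6315e+10 nm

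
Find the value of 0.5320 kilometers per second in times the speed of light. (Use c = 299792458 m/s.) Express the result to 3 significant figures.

1.77 × 10^-6 c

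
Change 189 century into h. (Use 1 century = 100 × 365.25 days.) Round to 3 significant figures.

1 century = 876600 h.
So 189 × 876600 ≈ 1.66 × 10^8 h.

1.66 × 10^8 h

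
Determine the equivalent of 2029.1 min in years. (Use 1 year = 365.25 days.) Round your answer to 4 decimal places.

1 minute = 1.90129 × 10^-6 years.
Thus 2029.1 × 1.90129 × 10^-6 ≈ 0.0039 yr.

0.0039 yr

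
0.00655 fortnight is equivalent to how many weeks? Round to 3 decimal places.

1 fortnight = 2.00000 weeks.
Then 0.00655 × 2.00000 ≈ 0.013 wk.

0.013 weeks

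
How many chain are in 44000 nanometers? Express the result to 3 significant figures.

1 nm = 4.97097 × 10^-11 chain.
44000 × 4.97097 × 10^-11 ≈ 2.19 × 10^-6 chain.

2.19 × 10^-6 chain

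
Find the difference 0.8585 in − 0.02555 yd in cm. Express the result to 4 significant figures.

-0.1557 cm

0.8585 in = 2.18059 cm and 0.02555 yd = 2.33629 cm.
2.18059 − 2.33629 ≈ -0.1557 cm.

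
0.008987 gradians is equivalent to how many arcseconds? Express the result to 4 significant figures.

1 grad = 3240.00 arcsec.
So 0.008987 × 3240.00 ≈ 29.12 arcsec.

29.12 arcseconds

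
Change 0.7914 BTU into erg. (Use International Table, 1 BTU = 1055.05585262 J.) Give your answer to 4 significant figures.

8.350 × 10^9 ergs

1 BTU = 1.05506 × 10^10 ergs.
Then 0.7914 × 1.05506 × 10^10 ≈ 8.350 × 10^9 erg.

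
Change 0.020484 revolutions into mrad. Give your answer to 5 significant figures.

1 revolution = 6283.19 milliradians.
Thus 0.020484 × 6283.19 ≈ 128.70 mrad.

128.70 mrad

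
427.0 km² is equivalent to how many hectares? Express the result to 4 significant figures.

42700 ha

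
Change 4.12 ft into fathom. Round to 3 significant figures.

0.687 fathom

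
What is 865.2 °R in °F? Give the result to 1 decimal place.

°R = °F + 459.67.
Applying the formula gives 405.5 °F.

405.5 °F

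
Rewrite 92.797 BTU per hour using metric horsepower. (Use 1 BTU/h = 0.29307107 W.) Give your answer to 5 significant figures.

1 BTU/h = 0.000398466 metric horsepower.
Thus 92.797 × 0.000398466 ≈ 0.036976 PS.

0.036976 PS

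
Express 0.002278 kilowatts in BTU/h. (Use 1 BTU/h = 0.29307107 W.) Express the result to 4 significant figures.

7.773 BTU/h

1 kW = 3412.14 BTU/h.
0.002278 × 3412.14 ≈ 7.773 BTU/h.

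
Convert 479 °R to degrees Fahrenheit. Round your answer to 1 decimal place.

19.3 degrees Fahrenheit

°R = °F + 459.67.
Applying the formula gives 19.3 °F.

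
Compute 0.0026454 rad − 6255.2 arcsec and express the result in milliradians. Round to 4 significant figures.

-27.68 mrad

0.0026454 rad = 2.64540 mrad and 6255.2 arcsec = 30.3261 mrad.
2.64540 − 30.3261 ≈ -27.68 mrad.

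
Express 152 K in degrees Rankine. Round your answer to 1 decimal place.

273.6 degrees Rankine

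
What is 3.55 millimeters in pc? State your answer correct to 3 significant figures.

1 millimeter = 3.24078e-20 pc.
3.55 × 3.24078e-20 ≈ 1.15e-19 pc.

1.15e-19 pc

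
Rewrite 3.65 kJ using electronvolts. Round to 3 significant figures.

1 kJ = 6.24151 × 10^21 electronvolts.
3.65 × 6.24151 × 10^21 ≈ 2.28 × 10^22 eV.

2.28 × 10^22 eV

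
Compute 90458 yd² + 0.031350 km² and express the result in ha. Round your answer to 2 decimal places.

90458 yd² = 7.56344 ha and 0.031350 km² = 3.13500 ha.
7.56344 + 3.13500 ≈ 10.70 ha.

10.70 ha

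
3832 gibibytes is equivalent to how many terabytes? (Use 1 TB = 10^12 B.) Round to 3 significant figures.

4.11 terabytes

1 GiB = 0.00107374 TB.
3832 × 0.00107374 ≈ 4.11 TB.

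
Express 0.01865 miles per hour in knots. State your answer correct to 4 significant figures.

0.01621 kn

1 mph = 0.868976 kn.
So 0.01865 × 0.868976 ≈ 0.01621 kn.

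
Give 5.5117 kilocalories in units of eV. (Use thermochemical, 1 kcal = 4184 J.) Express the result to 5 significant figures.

1.4394 × 10^23 electronvolts

1 kcal = 2.61145 × 10^22 electronvolts.
So 5.5117 × 2.61145 × 10^22 ≈ 1.4394 × 10^23 eV.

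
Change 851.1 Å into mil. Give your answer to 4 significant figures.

1 Å = 3.93701e-6 mil.
Thus 851.1 × 3.93701e-6 ≈ 0.003351 mil.

0.003351 mils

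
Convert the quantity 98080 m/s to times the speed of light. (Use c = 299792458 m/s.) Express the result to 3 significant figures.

1 meter per second = 3.33564e-9 c.
Then 98080 × 3.33564e-9 ≈ 0.000327 c.

0.000327 times the speed of light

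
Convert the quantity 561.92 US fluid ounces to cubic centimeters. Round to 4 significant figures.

1 US fl oz = 29.5735 cm³.
So 561.92 × 29.5735 ≈ 16620 cm³.

16620 cubic centimeters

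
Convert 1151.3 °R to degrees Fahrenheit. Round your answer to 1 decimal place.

°R = °F + 459.67.
Applying the formula gives 691.6 °F.

691.6 °F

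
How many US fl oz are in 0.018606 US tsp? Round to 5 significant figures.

1 US teaspoon = 0.166667 US fl oz.
So 0.018606 × 0.166667 ≈ 0.0031010 US fl oz.

0.0031010 US fluid ounces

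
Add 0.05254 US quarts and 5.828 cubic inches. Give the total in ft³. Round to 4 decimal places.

0.0051 ft³

0.05254 US qt = 0.00175589 ft³ and 5.828 in³ = 0.00337269 ft³.
0.00175589 + 0.00337269 ≈ 0.0051 ft³.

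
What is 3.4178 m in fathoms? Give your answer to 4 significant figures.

1.869 fathom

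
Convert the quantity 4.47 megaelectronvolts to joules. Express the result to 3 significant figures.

1 MeV = 1.60218e-13 joules.
Thus 4.47 × 1.60218e-13 ≈ 7.16e-13 J.

7.16e-13 J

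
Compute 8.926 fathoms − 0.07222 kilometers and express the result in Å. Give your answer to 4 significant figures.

8.926 fathom = 1.63239e+11 Å and 0.07222 km = 7.22200e+11 Å.
1.63239e+11 − 7.22200e+11 ≈ -5.590e+11 Å.

-5.590e+11 Å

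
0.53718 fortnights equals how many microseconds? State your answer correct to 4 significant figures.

6.498e+11 μs

1 fortnight = 1.20960e+12 μs.
0.53718 × 1.20960e+12 ≈ 6.498e+11 μs.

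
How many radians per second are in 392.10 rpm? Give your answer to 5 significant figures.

1 revolution per minute = 0.104720 radians per second.
Thus 392.10 × 0.104720 ≈ 41.061 rad/s.

41.061 radians per second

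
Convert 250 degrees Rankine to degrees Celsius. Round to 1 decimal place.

-134.3 degrees Celsius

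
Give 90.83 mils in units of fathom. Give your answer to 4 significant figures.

0.001262 fathoms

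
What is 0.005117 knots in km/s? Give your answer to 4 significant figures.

2.632e-6 kilometers per second

1 kn = 0.000514444 km/s.
0.005117 × 0.000514444 ≈ 2.632e-6 km/s.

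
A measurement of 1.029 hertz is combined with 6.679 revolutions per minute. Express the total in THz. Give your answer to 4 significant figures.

1.029 Hz = 1.02900 × 10^-12 THz and 6.679 rpm = 1.11317 × 10^-13 THz.
1.02900 × 10^-12 + 1.11317 × 10^-13 ≈ 1.140 × 10^-12 THz.

1.140 × 10^-12 THz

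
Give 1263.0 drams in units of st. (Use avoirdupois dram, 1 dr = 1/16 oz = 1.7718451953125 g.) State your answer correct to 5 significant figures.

0.35240 st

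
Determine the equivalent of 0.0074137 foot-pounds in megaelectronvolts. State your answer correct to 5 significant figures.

6.2737 × 10^10 megaelectronvolts

1 foot-pound = 8.46235 × 10^12 megaelectronvolts.
Thus 0.0074137 × 8.46235 × 10^12 ≈ 6.2737 × 10^10 MeV.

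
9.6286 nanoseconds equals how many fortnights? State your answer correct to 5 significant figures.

7.9602e-15 fortnight

1 nanosecond = 8.26720e-16 fortnights.
Thus 9.6286 × 8.26720e-16 ≈ 7.9602e-15 fortnight.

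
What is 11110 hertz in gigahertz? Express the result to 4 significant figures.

1 Hz = 1.00000 × 10^-9 GHz.
Thus 11110 × 1.00000 × 10^-9 ≈ 1.111 × 10^-5 GHz.

1.111 × 10^-5 gigahertz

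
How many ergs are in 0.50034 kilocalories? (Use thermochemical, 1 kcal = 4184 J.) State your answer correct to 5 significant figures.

1 kcal = 4.18400 × 10^10 ergs.
0.50034 × 4.18400 × 10^10 ≈ 2.0934 × 10^10 erg.

2.0934 × 10^10 ergs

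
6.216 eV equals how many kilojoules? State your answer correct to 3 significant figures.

1 electronvolt = 1.60218 × 10^-22 kJ.
Then 6.216 × 1.60218 × 10^-22 ≈ 9.96 × 10^-22 kJ.

9.96 × 10^-22 kilojoules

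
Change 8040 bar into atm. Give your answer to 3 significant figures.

7930 atmospheres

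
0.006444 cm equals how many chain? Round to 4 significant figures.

3.203e-6 chain

1 centimeter = 0.000497097 chain.
0.006444 × 0.000497097 ≈ 3.203e-6 chain.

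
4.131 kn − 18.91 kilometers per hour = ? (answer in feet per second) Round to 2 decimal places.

-10.26 feet per second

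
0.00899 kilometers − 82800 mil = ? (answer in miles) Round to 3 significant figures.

0.00428 miles

0.00899 km = 0.00558613 mi and 82800 mil = 0.00130682 mi.
0.00558613 − 0.00130682 ≈ 0.00428 mi.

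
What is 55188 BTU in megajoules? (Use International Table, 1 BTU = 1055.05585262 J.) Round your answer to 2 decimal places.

58.23 MJ

1 BTU = 0.00105506 MJ.
So 55188 × 0.00105506 ≈ 58.23 MJ.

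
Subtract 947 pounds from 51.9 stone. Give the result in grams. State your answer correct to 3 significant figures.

-100000 g

51.9 st = 329580 g and 947 lb = 429552 g.
329580 − 429552 ≈ -100000 g.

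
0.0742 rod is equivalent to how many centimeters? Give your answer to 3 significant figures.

1 rod = 502.920 centimeters.
Thus 0.0742 × 502.920 ≈ 37.3 cm.

37.3 cm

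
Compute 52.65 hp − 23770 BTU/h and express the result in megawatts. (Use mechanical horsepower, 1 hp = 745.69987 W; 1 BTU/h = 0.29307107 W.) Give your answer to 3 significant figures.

52.65 hp = 0.0392611 MW and 23770 BTU/h = 0.00696630 MW.
0.0392611 − 0.00696630 ≈ 0.0323 MW.

0.0323 megawatts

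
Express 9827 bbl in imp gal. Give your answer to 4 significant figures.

343700 imp gal

1 oil barrel = 34.9723 imperial gallons.
So 9827 × 34.9723 ≈ 343700 imp gal.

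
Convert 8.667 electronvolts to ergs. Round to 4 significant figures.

1 electronvolt = 1.60218 × 10^-12 ergs.
Thus 8.667 × 1.60218 × 10^-12 ≈ 1.389 × 10^-11 erg.

1.389 × 10^-11 erg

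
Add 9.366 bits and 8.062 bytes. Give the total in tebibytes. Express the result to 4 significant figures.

8.397e-12 tebibytes

9.366 bit = 1.06479e-12 TiB and 8.062 B = 7.33235e-12 TiB.
1.06479e-12 + 7.33235e-12 ≈ 8.397e-12 TiB.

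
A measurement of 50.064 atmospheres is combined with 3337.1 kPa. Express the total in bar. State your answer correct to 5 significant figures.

50.064 atm = 50.7273 bar and 3337.1 kPa = 33.3710 bar.
50.7273 + 33.3710 ≈ 84.098 bar.

84.098 bar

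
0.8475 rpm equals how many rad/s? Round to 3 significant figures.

1 rpm = 0.10471976 radians per second.
So 0.8475 × 0.10471976 ≈ 0.0887 rad/s.

0.0887 rad/s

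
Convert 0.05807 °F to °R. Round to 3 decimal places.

459.728 degrees Rankine

°R = °F + 459.67.
Applying the formula gives 459.728 °R.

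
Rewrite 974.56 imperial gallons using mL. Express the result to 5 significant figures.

4.4304e+6 mL

1 imp gal = 4546.09 mL.
So 974.56 × 4546.09 ≈ 4.4304e+6 mL.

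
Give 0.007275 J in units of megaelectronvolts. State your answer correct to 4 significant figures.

1 J = 6.24151 × 10^12 MeV.
0.007275 × 6.24151 × 10^12 ≈ 4.541 × 10^10 MeV.

4.541 × 10^10 megaelectronvolts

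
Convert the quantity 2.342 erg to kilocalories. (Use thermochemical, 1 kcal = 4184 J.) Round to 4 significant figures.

5.598e-11 kcal

1 erg = 2.39006e-11 kcal.
Then 2.342 × 2.39006e-11 ≈ 5.598e-11 kcal.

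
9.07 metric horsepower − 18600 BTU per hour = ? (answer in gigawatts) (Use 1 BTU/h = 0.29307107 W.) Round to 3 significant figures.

1.22e-6 GW

9.07 PS = 6.67097e-6 GW and 18600 BTU/h = 5.45112e-6 GW.
6.67097e-6 − 5.45112e-6 ≈ 1.22e-6 GW.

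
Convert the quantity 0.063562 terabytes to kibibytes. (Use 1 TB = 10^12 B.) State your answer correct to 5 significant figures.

6.2072 × 10^7 KiB

1 terabyte = 9.765625 × 10^8 KiB.
0.063562 × 9.765625 × 10^8 ≈ 6.2072 × 10^7 KiB.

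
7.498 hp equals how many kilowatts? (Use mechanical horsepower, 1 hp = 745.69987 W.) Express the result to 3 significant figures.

5.59 kW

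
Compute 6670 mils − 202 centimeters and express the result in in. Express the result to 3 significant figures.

-72.9 in

6670 mil = 6.67000 in and 202 cm = 79.5276 in.
6.67000 − 79.5276 ≈ -72.9 in.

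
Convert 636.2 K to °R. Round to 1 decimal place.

1145.2 °R

°R = K × 9/5.
Applying the formula gives 1145.2 °R.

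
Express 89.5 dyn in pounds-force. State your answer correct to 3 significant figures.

0.000201 lbf

1 dyne = 2.24809e-6 lbf.
So 89.5 × 2.24809e-6 ≈ 0.000201 lbf.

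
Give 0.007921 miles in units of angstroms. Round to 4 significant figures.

1 mile = 1.60934 × 10^13 angstroms.
Thus 0.007921 × 1.60934 × 10^13 ≈ 1.275 × 10^11 Å.

1.275 × 10^11 Å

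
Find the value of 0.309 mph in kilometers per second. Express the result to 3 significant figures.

0.000138 kilometers per second

1 mph = 0.000447040 km/s.
0.309 × 0.000447040 ≈ 0.000138 km/s.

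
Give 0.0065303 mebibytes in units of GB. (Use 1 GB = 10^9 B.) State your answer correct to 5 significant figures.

6.8475e-6 gigabytes

1 mebibyte = 0.00104858 GB.
0.0065303 × 0.00104858 ≈ 6.8475e-6 GB.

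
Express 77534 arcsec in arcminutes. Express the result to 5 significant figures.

1 arcsec = 0.0166667 arcmin.
77534 × 0.0166667 ≈ 1292.2 arcmin.

1292.2 arcmin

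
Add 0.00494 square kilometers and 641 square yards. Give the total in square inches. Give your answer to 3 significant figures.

8.49e+6 in²

0.00494 km² = 7.65702e+6 in² and 641 yd² = 830736 in².
7.65702e+6 + 830736 ≈ 8.49e+6 in².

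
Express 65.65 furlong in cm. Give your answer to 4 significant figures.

1 furlong = 20116.8 centimeters.
So 65.65 × 20116.8 ≈ 1.321 × 10^6 cm.

1.321 × 10^6 cm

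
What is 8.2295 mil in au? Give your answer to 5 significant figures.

1 mil = 1.69789 × 10^-16 astronomical units.
8.2295 × 1.69789 × 10^-16 ≈ 1.3973 × 10^-15 au.

1.3973 × 10^-15 au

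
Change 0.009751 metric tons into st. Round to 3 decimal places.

1 t = 157.473 st.
Then 0.009751 × 157.473 ≈ 1.536 st.

1.536 stone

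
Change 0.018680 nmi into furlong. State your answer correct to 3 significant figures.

0.172 furlong

1 nautical mile = 9.20624 furlongs.
Then 0.018680 × 9.20624 ≈ 0.172 furlong.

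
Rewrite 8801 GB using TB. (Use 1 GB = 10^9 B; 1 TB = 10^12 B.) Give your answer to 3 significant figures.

1 GB = 0.00100000 TB.
So 8801 × 0.00100000 ≈ 8.80 TB.

8.80 TB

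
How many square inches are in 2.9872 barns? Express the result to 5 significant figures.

1 barn = 1.55000e-25 in².
2.9872 × 1.55000e-25 ≈ 4.6302e-25 in².

4.6302e-25 square inches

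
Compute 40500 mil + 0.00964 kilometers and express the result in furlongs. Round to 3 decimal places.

40500 mil = 0.00511364 furlong and 0.00964 km = 0.0479201 furlong.
0.00511364 + 0.0479201 ≈ 0.053 furlong.

0.053 furlongs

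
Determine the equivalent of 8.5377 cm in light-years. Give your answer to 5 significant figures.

1 centimeter = 1.057001 × 10^-18 ly.
Then 8.5377 × 1.057001 × 10^-18 ≈ 9.0244 × 10^-18 ly.

9.0244 × 10^-18 ly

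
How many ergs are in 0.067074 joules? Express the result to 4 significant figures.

670700 erg

1 J = 1.00000 × 10^7 ergs.
Then 0.067074 × 1.00000 × 10^7 ≈ 670700 erg.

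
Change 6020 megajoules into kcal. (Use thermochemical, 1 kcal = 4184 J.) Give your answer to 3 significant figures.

1.44 × 10^6 kcal

1 megajoule = 239.006 kilocalories.
Thus 6020 × 239.006 ≈ 1.44 × 10^6 kcal.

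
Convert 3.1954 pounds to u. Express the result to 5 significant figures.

1 lb = 2.731597e+26 u.
Thus 3.1954 × 2.731597e+26 ≈ 8.7285e+26 u.

8.7285e+26 atomic mass units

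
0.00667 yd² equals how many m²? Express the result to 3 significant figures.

0.00558 m²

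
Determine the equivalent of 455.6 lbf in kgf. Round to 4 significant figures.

1 pound-force = 0.453592 kilograms-force.
Then 455.6 × 0.453592 ≈ 206.7 kgf.

206.7 kilograms-force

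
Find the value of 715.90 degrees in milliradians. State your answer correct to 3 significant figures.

1 ° = 17.4533 mrad.
Thus 715.90 × 17.4533 ≈ 12500 mrad.

12500 mrad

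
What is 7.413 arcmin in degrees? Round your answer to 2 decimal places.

1 arcmin = 0.0166667 °.
7.413 × 0.0166667 ≈ 0.12 °.

0.12 °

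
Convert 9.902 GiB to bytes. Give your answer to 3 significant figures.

1.06 × 10^10 B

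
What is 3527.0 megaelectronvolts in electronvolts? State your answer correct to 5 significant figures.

3.5270 × 10^9 eV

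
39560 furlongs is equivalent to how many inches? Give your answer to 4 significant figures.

1 furlong = 7920.00 inches.
Then 39560 × 7920.00 ≈ 3.133 × 10^8 in.

3.133 × 10^8 inches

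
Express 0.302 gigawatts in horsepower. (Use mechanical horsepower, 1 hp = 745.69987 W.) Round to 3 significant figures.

1 gigawatt = 1.34102 × 10^6 horsepower.
So 0.302 × 1.34102 × 10^6 ≈ 405000 hp.

405000 horsepower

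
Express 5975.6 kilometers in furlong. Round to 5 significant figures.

29705 furlong

1 kilometer = 4.97097 furlong.
So 5975.6 × 4.97097 ≈ 29705 furlong.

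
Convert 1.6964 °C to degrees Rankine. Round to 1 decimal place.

°R = (°C + 273.15) × 9/5.
Applying the formula gives 494.7 °R.

494.7 °R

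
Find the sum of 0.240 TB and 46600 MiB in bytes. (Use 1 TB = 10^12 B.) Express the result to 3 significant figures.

0.240 TB = 2.40000 × 10^11 B and 46600 MiB = 4.88636 × 10^10 B.
2.40000 × 10^11 + 4.88636 × 10^10 ≈ 2.89 × 10^11 B.

2.89 × 10^11 bytes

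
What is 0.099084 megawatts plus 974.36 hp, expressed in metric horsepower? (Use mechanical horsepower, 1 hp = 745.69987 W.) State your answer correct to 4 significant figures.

1123 PS

0.099084 MW = 134.717 PS and 974.36 hp = 987.874 PS.
134.717 + 987.874 ≈ 1123 PS.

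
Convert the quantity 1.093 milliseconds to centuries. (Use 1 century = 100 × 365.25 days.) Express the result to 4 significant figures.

3.464e-13 century

1 ms = 3.16881e-13 century.
Thus 1.093 × 3.16881e-13 ≈ 3.464e-13 century.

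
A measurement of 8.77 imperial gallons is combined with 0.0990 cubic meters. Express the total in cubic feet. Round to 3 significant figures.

4.90 ft³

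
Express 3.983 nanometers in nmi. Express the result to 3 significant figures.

1 nm = 5.39957e-13 nautical miles.
3.983 × 5.39957e-13 ≈ 2.15e-12 nmi.

2.15e-12 nautical miles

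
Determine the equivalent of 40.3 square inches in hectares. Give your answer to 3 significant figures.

1 in² = 6.45160 × 10^-8 ha.
40.3 × 6.45160 × 10^-8 ≈ 2.60 × 10^-6 ha.

2.60 × 10^-6 hectares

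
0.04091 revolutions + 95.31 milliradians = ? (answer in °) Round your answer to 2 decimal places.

20.19 degrees

0.04091 rev = 14.7276 ° and 95.31 mrad = 5.46086 °.
14.7276 + 5.46086 ≈ 20.19 °.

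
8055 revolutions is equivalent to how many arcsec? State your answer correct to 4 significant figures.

1 rev = 1.29600e+6 arcseconds.
So 8055 × 1.29600e+6 ≈ 1.044e+10 arcsec.

1.044e+10 arcsec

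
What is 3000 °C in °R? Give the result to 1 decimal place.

°R = (°C + 273.15) × 9/5.
Applying the formula gives 5891.7 °R.

5891.7 degrees Rankine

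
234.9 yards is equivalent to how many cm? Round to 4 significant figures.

1 yd = 91.4400 cm.
Then 234.9 × 91.4400 ≈ 21480 cm.

21480 cm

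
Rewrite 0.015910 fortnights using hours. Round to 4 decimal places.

5.3458 h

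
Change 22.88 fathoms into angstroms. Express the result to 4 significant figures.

1 fathom = 1.82880e+10 Å.
So 22.88 × 1.82880e+10 ≈ 4.184e+11 Å.

4.184e+11 Å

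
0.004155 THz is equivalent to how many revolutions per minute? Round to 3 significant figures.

1 terahertz = 6.00000 × 10^13 rpm.
So 0.004155 × 6.00000 × 10^13 ≈ 2.49 × 10^11 rpm.

2.49 × 10^11 rpm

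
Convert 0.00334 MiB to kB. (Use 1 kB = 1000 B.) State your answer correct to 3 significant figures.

1 MiB = 1048.58 kB.
Then 0.00334 × 1048.58 ≈ 3.50 kB.

3.50 kB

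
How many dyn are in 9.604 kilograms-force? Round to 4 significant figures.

9.418e+6 dynes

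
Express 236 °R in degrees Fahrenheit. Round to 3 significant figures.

°R = °F + 459.67.
Applying the formula gives -224 °F.

-224 degrees Fahrenheit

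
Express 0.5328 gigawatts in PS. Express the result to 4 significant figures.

724400 PS

1 gigawatt = 1.35962 × 10^6 metric horsepower.
So 0.5328 × 1.35962 × 10^6 ≈ 724400 PS.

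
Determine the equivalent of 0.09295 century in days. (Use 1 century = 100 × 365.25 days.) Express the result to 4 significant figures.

3395 d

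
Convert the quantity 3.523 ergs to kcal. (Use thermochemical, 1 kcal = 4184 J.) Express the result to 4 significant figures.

1 erg = 2.39006 × 10^-11 kcal.
Thus 3.523 × 2.39006 × 10^-11 ≈ 8.420 × 10^-11 kcal.

8.420 × 10^-11 kcal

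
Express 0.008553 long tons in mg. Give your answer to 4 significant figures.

8.690e+6 mg

1 long ton = 1.01605e+9 milligrams.
0.008553 × 1.01605e+9 ≈ 8.690e+6 mg.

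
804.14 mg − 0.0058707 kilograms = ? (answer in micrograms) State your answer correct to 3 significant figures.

-5.07e+6 μg

804.14 mg = 804140 μg and 0.0058707 kg = 5.87070e+6 μg.
804140 − 5.87070e+6 ≈ -5.07e+6 μg.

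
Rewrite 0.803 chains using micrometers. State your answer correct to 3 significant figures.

1 chain = 2.01168 × 10^7 μm.
Thus 0.803 × 2.01168 × 10^7 ≈ 1.62 × 10^7 μm.

1.62 × 10^7 μm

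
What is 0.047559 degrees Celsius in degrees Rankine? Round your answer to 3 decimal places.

491.756 °R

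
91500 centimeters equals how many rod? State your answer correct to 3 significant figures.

1 centimeter = 0.00198839 rod.
So 91500 × 0.00198839 ≈ 182 rod.

182 rods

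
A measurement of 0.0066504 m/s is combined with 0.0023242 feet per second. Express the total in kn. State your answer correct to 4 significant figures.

0.01430 knots

0.0066504 m/s = 0.0129273 kn and 0.0023242 ft/s = 0.00137705 kn.
0.0129273 + 0.00137705 ≈ 0.01430 kn.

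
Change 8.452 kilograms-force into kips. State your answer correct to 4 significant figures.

0.01863 kip

1 kilogram-force = 0.00220462 kip.
Thus 8.452 × 0.00220462 ≈ 0.01863 kip.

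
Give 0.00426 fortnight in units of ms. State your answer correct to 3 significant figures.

5.15e+6 milliseconds

1 fortnight = 1.20960e+9 ms.
Then 0.00426 × 1.20960e+9 ≈ 5.15e+6 ms.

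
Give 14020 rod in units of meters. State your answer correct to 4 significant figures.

70510 meters

1 rod = 5.02920 m.
14020 × 5.02920 ≈ 70510 m.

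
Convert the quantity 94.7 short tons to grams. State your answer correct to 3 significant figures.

1 short ton = 907185 g.
Then 94.7 × 907185 ≈ 8.59 × 10^7 g.

8.59 × 10^7 g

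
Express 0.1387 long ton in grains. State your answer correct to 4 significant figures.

1 long ton = 1.56800 × 10^7 gr.
0.1387 × 1.56800 × 10^7 ≈ 2.175 × 10^6 gr.

2.175 × 10^6 grains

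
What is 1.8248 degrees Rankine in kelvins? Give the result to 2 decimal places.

°R = K × 9/5.
Applying the formula gives 1.01 K.

1.01 K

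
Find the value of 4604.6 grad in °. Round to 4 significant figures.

1 grad = 0.900000 °.
4604.6 × 0.900000 ≈ 4144 °.

4144 °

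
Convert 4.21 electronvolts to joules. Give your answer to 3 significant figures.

6.75e-19 joules

1 eV = 1.60218e-19 joules.
Then 4.21 × 1.60218e-19 ≈ 6.75e-19 J.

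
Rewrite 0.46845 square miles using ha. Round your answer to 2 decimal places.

1 square mile = 258.999 ha.
So 0.46845 × 258.999 ≈ 121.33 ha.

121.33 hectares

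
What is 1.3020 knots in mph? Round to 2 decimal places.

1.50 mph

1 knot = 1.15078 mph.
So 1.3020 × 1.15078 ≈ 1.50 mph.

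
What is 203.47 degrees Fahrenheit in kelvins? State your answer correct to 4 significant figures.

K = (°F + 459.67) × 5/9.
Applying the formula gives 368.4 K.

368.4 K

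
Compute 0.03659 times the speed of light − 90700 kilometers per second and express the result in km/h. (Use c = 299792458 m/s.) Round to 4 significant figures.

0.03659 c = 3.94899 × 10^7 km/h and 90700 km/s = 3.26520 × 10^8 km/h.
3.94899 × 10^7 − 3.26520 × 10^8 ≈ -2.870 × 10^8 km/h.

-2.870 × 10^8 kilometers per hour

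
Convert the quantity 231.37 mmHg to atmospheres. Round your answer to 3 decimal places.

1 mmHg = 0.00131579 atm.
So 231.37 × 0.00131579 ≈ 0.304 atm.

0.304 atm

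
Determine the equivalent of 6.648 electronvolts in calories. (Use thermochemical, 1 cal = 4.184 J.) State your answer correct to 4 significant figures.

2.546 × 10^-19 cal

1 eV = 3.82929 × 10^-20 calories.
6.648 × 3.82929 × 10^-20 ≈ 2.546 × 10^-19 cal.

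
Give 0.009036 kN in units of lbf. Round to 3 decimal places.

1 kilonewton = 224.809 lbf.
Thus 0.009036 × 224.809 ≈ 2.031 lbf.

2.031 pounds-force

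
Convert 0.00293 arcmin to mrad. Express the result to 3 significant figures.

1 arcmin = 0.290888 milliradians.
Then 0.00293 × 0.290888 ≈ 0.000852 mrad.

0.000852 milliradians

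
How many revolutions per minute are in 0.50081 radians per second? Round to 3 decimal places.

4.782 rpm

1 rad/s = 9.54930 rpm.
0.50081 × 9.54930 ≈ 4.782 rpm.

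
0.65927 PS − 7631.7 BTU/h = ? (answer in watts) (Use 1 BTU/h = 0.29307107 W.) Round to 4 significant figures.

0.65927 PS = 484.892 W and 7631.7 BTU/h = 2236.63 W.
484.892 − 2236.63 ≈ -1752 W.

-1752 W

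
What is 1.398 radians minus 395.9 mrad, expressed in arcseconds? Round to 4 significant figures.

206700 arcsec

1.398 rad = 288358 arcsec and 395.9 mrad = 81660.2 arcsec.
288358 − 81660.2 ≈ 206700 arcsec.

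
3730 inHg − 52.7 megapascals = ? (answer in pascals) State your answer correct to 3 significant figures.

-4.01e+7 pascals

3730 inHg = 1.26312e+7 Pa and 52.7 MPa = 5.27000e+7 Pa.
1.26312e+7 − 5.27000e+7 ≈ -4.01e+7 Pa.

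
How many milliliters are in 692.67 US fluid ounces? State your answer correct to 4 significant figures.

20480 mL

1 US fluid ounce = 29.5735 milliliters.
692.67 × 29.5735 ≈ 20480 mL.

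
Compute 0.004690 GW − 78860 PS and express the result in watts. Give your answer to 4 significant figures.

0.004690 GW = 4.69000 × 10^6 W and 78860 PS = 5.80014 × 10^7 W.
4.69000 × 10^6 − 5.80014 × 10^7 ≈ -5.331 × 10^7 W.

-5.331 × 10^7 watts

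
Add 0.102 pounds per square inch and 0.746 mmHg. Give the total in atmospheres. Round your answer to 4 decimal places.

0.102 psi = 0.00694069 atm and 0.746 mmHg = 0.000981579 atm.
0.00694069 + 0.000981579 ≈ 0.0079 atm.

0.0079 atm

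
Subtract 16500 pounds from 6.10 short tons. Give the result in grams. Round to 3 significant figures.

-1.95e+6 g

6.10 short ton = 5.53383e+6 g and 16500 lb = 7.48427e+6 g.
5.53383e+6 − 7.48427e+6 ≈ -1.95e+6 g.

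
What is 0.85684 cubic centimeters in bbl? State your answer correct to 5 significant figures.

1 cm³ = 6.28981e-6 oil barrels.
0.85684 × 6.28981e-6 ≈ 5.3894e-6 bbl.

5.3894e-6 oil barrels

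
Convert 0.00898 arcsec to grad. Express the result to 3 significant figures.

1 arcsecond = 0.000308642 grad.
Thus 0.00898 × 0.000308642 ≈ 2.77 × 10^-6 grad.

2.77 × 10^-6 grad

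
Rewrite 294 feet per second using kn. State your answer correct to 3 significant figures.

174 knots

1 foot per second = 0.592484 kn.
So 294 × 0.592484 ≈ 174 kn.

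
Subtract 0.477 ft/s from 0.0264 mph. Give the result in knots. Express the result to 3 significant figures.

0.0264 mph = 0.0229410 kn and 0.477 ft/s = 0.282615 kn.
0.0229410 − 0.282615 ≈ -0.260 kn.

-0.260 kn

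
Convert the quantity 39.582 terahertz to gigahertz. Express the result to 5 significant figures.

39582 GHz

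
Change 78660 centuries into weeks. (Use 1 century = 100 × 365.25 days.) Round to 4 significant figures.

1 century = 5217.86 weeks.
So 78660 × 5217.86 ≈ 4.104e+8 wk.

4.104e+8 weeks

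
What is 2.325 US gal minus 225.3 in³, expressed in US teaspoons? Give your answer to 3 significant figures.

2.325 US gal = 1785.60 US tsp and 225.3 in³ = 749.049 US tsp.
1785.60 − 749.049 ≈ 1040 US tsp.

1040 US tsp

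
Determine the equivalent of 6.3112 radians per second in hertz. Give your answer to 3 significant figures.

1 rad/s = 0.159155 Hz.
So 6.3112 × 0.159155 ≈ 1.00 Hz.

1.00 hertz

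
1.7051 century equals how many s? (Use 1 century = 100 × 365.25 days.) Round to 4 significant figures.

5.381e+9 s

1 century = 3.15576e+9 seconds.
Thus 1.7051 × 3.15576e+9 ≈ 5.381e+9 s.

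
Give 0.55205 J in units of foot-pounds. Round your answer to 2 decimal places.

0.41 foot-pounds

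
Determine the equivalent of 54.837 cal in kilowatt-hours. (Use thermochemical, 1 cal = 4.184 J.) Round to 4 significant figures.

1 calorie = 1.16222e-6 kilowatt-hours.
So 54.837 × 1.16222e-6 ≈ 6.373e-5 kWh.

6.373e-5 kWh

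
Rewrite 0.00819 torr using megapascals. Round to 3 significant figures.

1 torr = 0.000133322 MPa.
Then 0.00819 × 0.000133322 ≈ 1.09 × 10^-6 MPa.

1.09 × 10^-6 MPa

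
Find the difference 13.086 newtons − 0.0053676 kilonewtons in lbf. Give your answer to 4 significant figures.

13.086 N = 2.94185 lbf and 0.0053676 kN = 1.20668 lbf.
2.94185 − 1.20668 ≈ 1.735 lbf.

1.735 lbf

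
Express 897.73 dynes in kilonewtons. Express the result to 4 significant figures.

1 dyn = 1.00000e-8 kN.
So 897.73 × 1.00000e-8 ≈ 8.977e-6 kN.

8.977e-6 kN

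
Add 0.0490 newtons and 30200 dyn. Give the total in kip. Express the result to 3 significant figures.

0.0490 N = 1.10156 × 10^-5 kip and 30200 dyn = 6.78923 × 10^-5 kip.
1.10156 × 10^-5 + 6.78923 × 10^-5 ≈ 7.89 × 10^-5 kip.

7.89 × 10^-5 kip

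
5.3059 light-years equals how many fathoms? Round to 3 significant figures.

1 ly = 5.17319e+15 fathom.
Thus 5.3059 × 5.17319e+15 ≈ 2.74e+16 fathom.

2.74e+16 fathoms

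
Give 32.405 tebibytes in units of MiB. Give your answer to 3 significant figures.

3.40e+7 MiB

1 tebibyte = 1.04858e+6 mebibytes.
Thus 32.405 × 1.04858e+6 ≈ 3.40e+7 MiB.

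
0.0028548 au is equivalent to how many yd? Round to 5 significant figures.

1 au = 1.63602 × 10^11 yards.
Thus 0.0028548 × 1.63602 × 10^11 ≈ 4.6705 × 10^8 yd.

4.6705 × 10^8 yd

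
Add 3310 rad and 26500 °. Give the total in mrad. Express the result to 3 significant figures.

3310 rad = 3.31000e+6 mrad and 26500 ° = 462512 mrad.
3.31000e+6 + 462512 ≈ 3.77e+6 mrad.

3.77e+6 mrad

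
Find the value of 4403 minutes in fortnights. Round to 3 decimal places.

0.218 fortnights

1 minute = 4.96032e-5 fortnight.
So 4403 × 4.96032e-5 ≈ 0.218 fortnight.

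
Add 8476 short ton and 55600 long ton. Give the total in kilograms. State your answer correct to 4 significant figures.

8476 short ton = 7.68930 × 10^6 kg and 55600 long ton = 5.64922 × 10^7 kg.
7.68930 × 10^6 + 5.64922 × 10^7 ≈ 6.418 × 10^7 kg.

6.418 × 10^7 kg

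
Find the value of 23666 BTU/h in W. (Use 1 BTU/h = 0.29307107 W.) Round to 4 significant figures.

1 BTU/h = 0.293071 watts.
So 23666 × 0.293071 ≈ 6936 W.

6936 W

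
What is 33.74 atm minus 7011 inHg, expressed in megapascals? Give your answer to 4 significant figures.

-20.32 MPa

33.74 atm = 3.41871 MPa and 7011 inHg = 23.7420 MPa.
3.41871 − 23.7420 ≈ -20.32 MPa.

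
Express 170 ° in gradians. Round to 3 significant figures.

189 grad

1 degree = 1.11111 grad.
170 × 1.11111 ≈ 189 grad.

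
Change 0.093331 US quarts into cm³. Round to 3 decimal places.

88.324 cm³

1 US quart = 946.353 cm³.
Then 0.093331 × 946.353 ≈ 88.324 cm³.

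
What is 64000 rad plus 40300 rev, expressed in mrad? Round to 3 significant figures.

3.17e+8 mrad

64000 rad = 6.40000e+7 mrad and 40300 rev = 2.53212e+8 mrad.
6.40000e+7 + 2.53212e+8 ≈ 3.17e+8 mrad.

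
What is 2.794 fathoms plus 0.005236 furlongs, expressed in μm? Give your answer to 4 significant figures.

6.163 × 10^6 μm

2.794 fathom = 5.10967 × 10^6 μm and 0.005236 furlong = 1.05332 × 10^6 μm.
5.10967 × 10^6 + 1.05332 × 10^6 ≈ 6.163 × 10^6 μm.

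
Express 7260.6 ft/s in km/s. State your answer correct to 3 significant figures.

1 foot per second = 0.000304800 km/s.
So 7260.6 × 0.000304800 ≈ 2.21 km/s.

2.21 km/s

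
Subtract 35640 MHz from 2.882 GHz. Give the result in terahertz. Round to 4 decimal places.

2.882 GHz = 0.00288200 THz and 35640 MHz = 0.0356400 THz.
0.00288200 − 0.0356400 ≈ -0.0328 THz.

-0.0328 THz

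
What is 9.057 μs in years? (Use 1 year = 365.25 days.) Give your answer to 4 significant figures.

2.870 × 10^-13 years

1 μs = 3.16881 × 10^-14 years.
So 9.057 × 3.16881 × 10^-14 ≈ 2.870 × 10^-13 yr.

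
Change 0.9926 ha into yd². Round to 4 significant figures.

11870 square yards

1 ha = 11959.9 yd².
Thus 0.9926 × 11959.9 ≈ 11870 yd².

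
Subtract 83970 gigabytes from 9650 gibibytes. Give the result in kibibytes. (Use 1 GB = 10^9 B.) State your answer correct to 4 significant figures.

-7.188 × 10^10 kibibytes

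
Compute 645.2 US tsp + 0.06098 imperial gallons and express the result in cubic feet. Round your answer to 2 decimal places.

0.12 cubic feet

645.2 US tsp = 0.112306 ft³ and 0.06098 imp gal = 0.00978995 ft³.
0.112306 + 0.00978995 ≈ 0.12 ft³.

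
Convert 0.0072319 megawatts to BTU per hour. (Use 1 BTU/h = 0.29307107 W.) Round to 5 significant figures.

24676 BTU/h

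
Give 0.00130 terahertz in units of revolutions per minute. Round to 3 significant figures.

7.80e+10 rpm

1 terahertz = 6.00000e+13 revolutions per minute.
So 0.00130 × 6.00000e+13 ≈ 7.80e+10 rpm.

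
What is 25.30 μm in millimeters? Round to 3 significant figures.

0.0253 millimeters

1 μm = 0.00100000 millimeters.
Then 25.30 × 0.00100000 ≈ 0.0253 mm.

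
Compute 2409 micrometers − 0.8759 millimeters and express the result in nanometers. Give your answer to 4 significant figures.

2409 μm = 2.40900e+6 nm and 0.8759 mm = 875900 nm.
2.40900e+6 − 875900 ≈ 1.533e+6 nm.

1.533e+6 nanometers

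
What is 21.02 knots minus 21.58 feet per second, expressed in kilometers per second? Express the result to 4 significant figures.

0.004236 kilometers per second

21.02 kn = 0.0108136 km/s and 21.58 ft/s = 0.00657758 km/s.
0.0108136 − 0.00657758 ≈ 0.004236 km/s.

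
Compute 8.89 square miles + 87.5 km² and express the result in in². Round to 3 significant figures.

8.89 mi² = 3.56888e+10 in² and 87.5 km² = 1.35625e+11 in².
3.56888e+10 + 1.35625e+11 ≈ 1.71e+11 in².

1.71e+11 square inches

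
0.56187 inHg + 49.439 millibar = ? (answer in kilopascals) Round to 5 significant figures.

0.56187 inHg = 1.90271 kPa and 49.439 mbar = 4.94390 kPa.
1.90271 + 4.94390 ≈ 6.8466 kPa.

6.8466 kPa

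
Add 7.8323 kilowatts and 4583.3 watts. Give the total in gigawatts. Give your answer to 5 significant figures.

7.8323 kW = 7.83230 × 10^-6 GW and 4583.3 W = 4.58330 × 10^-6 GW.
7.83230 × 10^-6 + 4.58330 × 10^-6 ≈ 1.2416 × 10^-5 GW.

1.2416 × 10^-5 gigawatts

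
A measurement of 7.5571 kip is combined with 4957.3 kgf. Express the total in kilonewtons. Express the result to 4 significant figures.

7.5571 kip = 33.6157 kN and 4957.3 kgf = 48.6145 kN.
33.6157 + 48.6145 ≈ 82.23 kN.

82.23 kN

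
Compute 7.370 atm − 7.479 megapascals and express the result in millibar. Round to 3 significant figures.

-67300 mbar

7.370 atm = 7467.65 mbar and 7.479 MPa = 74790.0 mbar.
7467.65 − 74790.0 ≈ -67300 mbar.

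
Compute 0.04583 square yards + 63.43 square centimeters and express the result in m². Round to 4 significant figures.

0.04583 yd² = 0.0383197 m² and 63.43 cm² = 0.00634300 m².
0.0383197 + 0.00634300 ≈ 0.04466 m².

0.04466 m²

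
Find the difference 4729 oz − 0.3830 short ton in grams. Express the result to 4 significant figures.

4729 oz = 134065 g and 0.3830 short ton = 347452 g.
134065 − 347452 ≈ -213400 g.

-213400 g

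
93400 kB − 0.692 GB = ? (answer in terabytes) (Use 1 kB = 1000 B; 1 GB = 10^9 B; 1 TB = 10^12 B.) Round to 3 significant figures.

-0.000599 terabytes

93400 kB = 9.34000e-5 TB and 0.692 GB = 0.000692000 TB.
9.34000e-5 − 0.000692000 ≈ -0.000599 TB.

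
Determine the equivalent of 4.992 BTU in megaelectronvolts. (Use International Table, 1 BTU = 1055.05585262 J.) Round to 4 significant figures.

3.287 × 10^16 MeV

1 British thermal unit = 6.58514 × 10^15 MeV.
4.992 × 6.58514 × 10^15 ≈ 3.287 × 10^16 MeV.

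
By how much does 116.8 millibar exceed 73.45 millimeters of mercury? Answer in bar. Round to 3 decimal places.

0.019 bar

116.8 mbar = 0.116800 bar and 73.45 mmHg = 0.0979253 bar.
0.116800 − 0.0979253 ≈ 0.019 bar.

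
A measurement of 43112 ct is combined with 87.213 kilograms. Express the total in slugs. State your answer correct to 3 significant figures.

43112 ct = 0.590822 slug and 87.213 kg = 5.97599 slug.
0.590822 + 5.97599 ≈ 6.57 slug.

6.57 slug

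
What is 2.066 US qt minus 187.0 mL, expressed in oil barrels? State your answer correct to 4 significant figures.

0.01112 oil barrels

2.066 US qt = 0.0122976 bbl and 187.0 mL = 0.00117619 bbl.
0.0122976 − 0.00117619 ≈ 0.01112 bbl.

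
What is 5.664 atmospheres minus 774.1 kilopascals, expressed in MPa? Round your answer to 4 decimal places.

5.664 atm = 0.573905 MPa and 774.1 kPa = 0.774100 MPa.
0.573905 − 0.774100 ≈ -0.2002 MPa.

-0.2002 MPa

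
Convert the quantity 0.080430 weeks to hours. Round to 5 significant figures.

13.512 hours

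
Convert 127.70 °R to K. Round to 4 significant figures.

70.94 K

°R = K × 9/5.
Applying the formula gives 70.94 K.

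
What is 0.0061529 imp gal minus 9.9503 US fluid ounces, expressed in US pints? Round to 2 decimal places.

-0.56 US pints

0.0061529 imp gal = 0.0591146 US pt and 9.9503 US fl oz = 0.621894 US pt.
0.0591146 − 0.621894 ≈ -0.56 US pt.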